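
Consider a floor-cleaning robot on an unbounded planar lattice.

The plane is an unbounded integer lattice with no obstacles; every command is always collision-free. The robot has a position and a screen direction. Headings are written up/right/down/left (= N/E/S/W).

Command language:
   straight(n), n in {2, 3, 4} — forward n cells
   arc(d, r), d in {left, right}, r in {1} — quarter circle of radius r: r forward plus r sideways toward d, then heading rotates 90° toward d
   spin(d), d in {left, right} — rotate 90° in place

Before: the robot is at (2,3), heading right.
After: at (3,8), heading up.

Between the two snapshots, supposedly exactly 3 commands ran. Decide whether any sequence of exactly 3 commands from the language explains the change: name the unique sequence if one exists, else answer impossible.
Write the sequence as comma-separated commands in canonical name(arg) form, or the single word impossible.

key: order matters: swapping arc(left, 1) and straight(2) lands elsewhere
from: at (2,3), heading right
[1] after arc(left, 1): at (3,4), heading up
[2] after straight(2): at (3,6), heading up
[3] after straight(2): at (3,8), heading up
no other 3-command option fits: unique.

arc(left, 1), straight(2), straight(2)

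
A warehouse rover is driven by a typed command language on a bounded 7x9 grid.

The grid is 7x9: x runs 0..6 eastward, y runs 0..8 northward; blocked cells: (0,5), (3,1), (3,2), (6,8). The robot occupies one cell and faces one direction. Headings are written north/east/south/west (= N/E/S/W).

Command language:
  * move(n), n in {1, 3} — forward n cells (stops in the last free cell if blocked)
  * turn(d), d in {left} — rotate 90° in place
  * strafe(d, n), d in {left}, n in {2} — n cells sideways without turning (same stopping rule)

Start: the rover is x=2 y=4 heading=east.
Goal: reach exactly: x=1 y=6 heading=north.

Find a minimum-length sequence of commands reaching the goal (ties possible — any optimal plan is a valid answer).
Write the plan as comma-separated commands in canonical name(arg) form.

strafe(left, 2), move(1), turn(left), strafe(left, 2)

begin: x=2 y=4 heading=east
step 1 (strafe(left, 2)): x=2 y=6 heading=east
step 2 (move(1)): x=3 y=6 heading=east
step 3 (turn(left)): x=3 y=6 heading=north
step 4 (strafe(left, 2)): x=1 y=6 heading=north
nothing shorter than 4 reaches the goal.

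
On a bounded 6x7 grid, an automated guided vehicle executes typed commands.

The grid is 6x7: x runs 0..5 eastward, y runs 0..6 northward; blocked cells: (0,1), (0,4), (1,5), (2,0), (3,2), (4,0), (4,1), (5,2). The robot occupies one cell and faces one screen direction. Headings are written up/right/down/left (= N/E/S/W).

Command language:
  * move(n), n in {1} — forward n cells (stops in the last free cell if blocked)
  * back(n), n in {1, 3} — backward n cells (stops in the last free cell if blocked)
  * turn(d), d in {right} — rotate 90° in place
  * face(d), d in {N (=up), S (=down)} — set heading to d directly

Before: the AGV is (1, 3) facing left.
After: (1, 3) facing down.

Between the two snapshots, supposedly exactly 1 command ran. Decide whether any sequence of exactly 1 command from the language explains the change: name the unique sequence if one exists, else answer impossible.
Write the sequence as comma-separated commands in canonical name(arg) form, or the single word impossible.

key: parked at (1,3) the whole time — nothing moves the robot
initial: (1, 3) facing left
step 1 (face(S)): (1, 3) facing down
all 6 alternatives checked — unique.

face(S)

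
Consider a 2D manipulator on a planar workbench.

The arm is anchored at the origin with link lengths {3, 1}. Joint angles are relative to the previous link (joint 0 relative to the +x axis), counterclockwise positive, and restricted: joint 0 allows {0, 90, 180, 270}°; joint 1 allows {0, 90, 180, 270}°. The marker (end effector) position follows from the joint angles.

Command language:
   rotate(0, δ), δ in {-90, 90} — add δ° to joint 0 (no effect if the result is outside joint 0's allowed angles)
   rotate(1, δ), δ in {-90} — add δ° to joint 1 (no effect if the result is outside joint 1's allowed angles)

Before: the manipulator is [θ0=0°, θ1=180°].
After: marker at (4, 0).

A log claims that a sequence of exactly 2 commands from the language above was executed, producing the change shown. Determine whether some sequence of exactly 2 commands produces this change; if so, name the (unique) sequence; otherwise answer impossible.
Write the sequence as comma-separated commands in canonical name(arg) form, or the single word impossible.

rotate(1, -90), rotate(1, -90)

start: [θ0=0°, θ1=180°]
[1] after rotate(1, -90): [θ0=0°, θ1=90°]
[2] after rotate(1, -90): [θ0=0°, θ1=0°]
uniquely the one of 9 2-step routes that fits.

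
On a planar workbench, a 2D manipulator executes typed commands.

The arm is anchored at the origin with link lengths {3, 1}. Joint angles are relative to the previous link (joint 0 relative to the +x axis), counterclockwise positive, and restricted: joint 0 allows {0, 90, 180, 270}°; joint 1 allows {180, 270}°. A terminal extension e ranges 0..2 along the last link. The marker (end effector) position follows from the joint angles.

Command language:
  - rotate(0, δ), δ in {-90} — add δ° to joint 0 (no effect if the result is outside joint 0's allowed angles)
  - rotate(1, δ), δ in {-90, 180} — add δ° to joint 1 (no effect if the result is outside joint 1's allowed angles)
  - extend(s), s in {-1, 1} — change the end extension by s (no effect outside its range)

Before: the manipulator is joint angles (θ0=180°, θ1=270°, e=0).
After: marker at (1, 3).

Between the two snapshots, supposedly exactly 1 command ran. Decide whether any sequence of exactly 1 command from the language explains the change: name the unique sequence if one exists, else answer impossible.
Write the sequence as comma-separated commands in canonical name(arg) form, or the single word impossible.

rotate(0, -90)

start: joint angles (θ0=180°, θ1=270°, e=0)
1. rotate(0, -90) → joint angles (θ0=90°, θ1=270°, e=0)
uniquely the one of 5 1-step routes that fits.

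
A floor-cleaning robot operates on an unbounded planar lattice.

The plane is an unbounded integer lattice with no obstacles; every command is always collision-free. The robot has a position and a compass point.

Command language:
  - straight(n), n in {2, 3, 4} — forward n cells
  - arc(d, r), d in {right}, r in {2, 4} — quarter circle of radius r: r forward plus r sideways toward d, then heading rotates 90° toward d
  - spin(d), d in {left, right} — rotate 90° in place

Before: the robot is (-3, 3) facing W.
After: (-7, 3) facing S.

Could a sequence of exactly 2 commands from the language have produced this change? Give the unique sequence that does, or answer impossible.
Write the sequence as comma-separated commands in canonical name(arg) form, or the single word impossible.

key: order matters: swapping straight(4) and spin(left) lands elsewhere
t0: (-3, 3) facing W
t=1 straight(4) ⇒ (-7, 3) facing W
t=2 spin(left) ⇒ (-7, 3) facing S
all 49 alternatives checked — unique.

straight(4), spin(left)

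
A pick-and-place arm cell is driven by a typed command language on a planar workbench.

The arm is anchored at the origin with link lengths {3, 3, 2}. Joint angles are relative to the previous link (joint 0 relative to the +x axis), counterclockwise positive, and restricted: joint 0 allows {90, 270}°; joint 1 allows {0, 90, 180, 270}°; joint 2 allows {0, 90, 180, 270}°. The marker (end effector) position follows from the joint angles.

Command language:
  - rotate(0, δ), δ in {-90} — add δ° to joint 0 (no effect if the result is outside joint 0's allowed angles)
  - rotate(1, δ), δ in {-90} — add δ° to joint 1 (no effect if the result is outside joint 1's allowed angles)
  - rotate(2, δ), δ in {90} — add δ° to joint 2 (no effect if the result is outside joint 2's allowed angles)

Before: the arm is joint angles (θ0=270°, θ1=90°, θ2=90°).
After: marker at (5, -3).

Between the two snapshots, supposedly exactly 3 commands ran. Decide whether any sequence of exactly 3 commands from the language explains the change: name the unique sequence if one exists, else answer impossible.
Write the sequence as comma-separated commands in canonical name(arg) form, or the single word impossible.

start: joint angles (θ0=270°, θ1=90°, θ2=90°)
step 1 (rotate(2, 90)): joint angles (θ0=270°, θ1=90°, θ2=180°)
step 2 (rotate(2, 90)): joint angles (θ0=270°, θ1=90°, θ2=270°)
step 3 (rotate(2, 90)): joint angles (θ0=270°, θ1=90°, θ2=0°)
all 27 alternatives checked — unique.

rotate(2, 90), rotate(2, 90), rotate(2, 90)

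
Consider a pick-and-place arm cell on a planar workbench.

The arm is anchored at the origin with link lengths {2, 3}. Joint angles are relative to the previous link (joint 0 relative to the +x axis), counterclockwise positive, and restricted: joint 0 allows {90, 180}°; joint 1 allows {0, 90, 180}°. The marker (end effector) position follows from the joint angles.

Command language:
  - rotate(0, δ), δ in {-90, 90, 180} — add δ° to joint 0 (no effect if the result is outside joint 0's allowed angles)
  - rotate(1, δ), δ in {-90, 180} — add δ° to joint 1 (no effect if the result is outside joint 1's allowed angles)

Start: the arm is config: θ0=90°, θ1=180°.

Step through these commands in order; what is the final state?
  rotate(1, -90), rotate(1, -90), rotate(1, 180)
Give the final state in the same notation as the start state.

t0: config: θ0=90°, θ1=180°
[1] after rotate(1, -90): config: θ0=90°, θ1=90°
[2] after rotate(1, -90): config: θ0=90°, θ1=0°
[3] after rotate(1, 180): config: θ0=90°, θ1=180°

config: θ0=90°, θ1=180°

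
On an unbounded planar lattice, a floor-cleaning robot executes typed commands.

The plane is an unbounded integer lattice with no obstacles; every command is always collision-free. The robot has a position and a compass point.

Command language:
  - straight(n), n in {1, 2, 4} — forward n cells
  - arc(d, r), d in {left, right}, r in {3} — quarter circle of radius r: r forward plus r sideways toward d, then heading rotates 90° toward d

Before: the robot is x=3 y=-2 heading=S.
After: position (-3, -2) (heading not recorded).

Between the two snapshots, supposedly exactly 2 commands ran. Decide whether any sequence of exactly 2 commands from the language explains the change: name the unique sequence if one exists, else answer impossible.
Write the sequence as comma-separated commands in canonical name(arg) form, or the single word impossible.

arc(right, 3), arc(right, 3)

initial: x=3 y=-2 heading=S
t=1 arc(right, 3) ⇒ x=0 y=-5 heading=W
t=2 arc(right, 3) ⇒ x=-3 y=-2 heading=N
no rival 2-sequence matches.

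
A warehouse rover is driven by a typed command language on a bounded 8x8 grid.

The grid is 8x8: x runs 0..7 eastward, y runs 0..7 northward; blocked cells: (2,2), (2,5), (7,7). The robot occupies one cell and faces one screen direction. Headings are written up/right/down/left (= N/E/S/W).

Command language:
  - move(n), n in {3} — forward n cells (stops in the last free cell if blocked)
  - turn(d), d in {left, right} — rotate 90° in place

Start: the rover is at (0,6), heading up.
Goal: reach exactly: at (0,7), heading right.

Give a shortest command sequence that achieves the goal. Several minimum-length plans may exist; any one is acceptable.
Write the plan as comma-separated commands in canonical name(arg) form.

initial: at (0,6), heading up
[1] after move(3): at (0,7), heading up
[2] after turn(right): at (0,7), heading right
shorter routes all fall short; 2 is best.

move(3), turn(right)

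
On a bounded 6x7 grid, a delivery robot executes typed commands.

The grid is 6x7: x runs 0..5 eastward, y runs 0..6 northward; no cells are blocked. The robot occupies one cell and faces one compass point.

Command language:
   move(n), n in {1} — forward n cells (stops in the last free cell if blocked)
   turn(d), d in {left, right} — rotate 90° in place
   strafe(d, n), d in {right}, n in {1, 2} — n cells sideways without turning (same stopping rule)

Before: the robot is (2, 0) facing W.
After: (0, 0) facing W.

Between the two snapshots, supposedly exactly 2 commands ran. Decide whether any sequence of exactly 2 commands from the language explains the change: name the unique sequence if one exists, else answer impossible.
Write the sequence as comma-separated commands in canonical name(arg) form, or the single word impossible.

move(1), move(1)

key: heading stays W — no command in the sequence turns
start: (2, 0) facing W
t=1 move(1) ⇒ (1, 0) facing W
t=2 move(1) ⇒ (0, 0) facing W
no other 2-command option fits: unique.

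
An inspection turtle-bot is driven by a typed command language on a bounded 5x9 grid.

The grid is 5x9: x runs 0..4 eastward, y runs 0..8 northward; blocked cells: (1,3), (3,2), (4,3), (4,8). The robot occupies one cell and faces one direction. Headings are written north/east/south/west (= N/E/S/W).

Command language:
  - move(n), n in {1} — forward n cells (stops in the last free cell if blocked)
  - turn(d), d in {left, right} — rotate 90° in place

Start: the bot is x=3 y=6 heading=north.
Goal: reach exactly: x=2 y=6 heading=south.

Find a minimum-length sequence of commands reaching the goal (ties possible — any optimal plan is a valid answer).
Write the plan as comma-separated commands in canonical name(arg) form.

turn(left), move(1), turn(left)

start: x=3 y=6 heading=north
t=1 turn(left) ⇒ x=3 y=6 heading=west
t=2 move(1) ⇒ x=2 y=6 heading=west
t=3 turn(left) ⇒ x=2 y=6 heading=south
nothing shorter than 3 reaches the goal.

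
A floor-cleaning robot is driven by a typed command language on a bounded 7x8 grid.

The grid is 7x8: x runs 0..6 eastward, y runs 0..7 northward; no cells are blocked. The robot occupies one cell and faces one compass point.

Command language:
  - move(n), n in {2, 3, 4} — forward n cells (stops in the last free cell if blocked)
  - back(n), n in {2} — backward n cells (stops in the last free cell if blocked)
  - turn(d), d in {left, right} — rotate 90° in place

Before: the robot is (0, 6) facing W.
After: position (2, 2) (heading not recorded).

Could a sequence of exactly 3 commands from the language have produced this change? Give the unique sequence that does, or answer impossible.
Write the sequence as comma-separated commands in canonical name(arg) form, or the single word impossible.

key: running move(4) before back(2) would end elsewhere — order is forced
t0: (0, 6) facing W
[1] after back(2): (2, 6) facing W
[2] after turn(left): (2, 6) facing S
[3] after move(4): (2, 2) facing S
no other 3-command option fits: unique.

back(2), turn(left), move(4)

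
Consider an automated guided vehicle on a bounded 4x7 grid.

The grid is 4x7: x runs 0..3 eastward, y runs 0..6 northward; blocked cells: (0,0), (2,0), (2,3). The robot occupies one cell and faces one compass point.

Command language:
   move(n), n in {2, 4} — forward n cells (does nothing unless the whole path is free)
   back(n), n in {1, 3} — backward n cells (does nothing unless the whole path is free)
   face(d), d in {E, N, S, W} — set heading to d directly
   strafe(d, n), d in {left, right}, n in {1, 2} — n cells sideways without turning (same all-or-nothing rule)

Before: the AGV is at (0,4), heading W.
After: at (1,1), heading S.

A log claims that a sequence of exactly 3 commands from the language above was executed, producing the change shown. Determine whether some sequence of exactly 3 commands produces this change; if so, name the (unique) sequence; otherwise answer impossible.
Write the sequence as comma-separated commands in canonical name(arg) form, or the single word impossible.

impossible

no 3-step route produces this change.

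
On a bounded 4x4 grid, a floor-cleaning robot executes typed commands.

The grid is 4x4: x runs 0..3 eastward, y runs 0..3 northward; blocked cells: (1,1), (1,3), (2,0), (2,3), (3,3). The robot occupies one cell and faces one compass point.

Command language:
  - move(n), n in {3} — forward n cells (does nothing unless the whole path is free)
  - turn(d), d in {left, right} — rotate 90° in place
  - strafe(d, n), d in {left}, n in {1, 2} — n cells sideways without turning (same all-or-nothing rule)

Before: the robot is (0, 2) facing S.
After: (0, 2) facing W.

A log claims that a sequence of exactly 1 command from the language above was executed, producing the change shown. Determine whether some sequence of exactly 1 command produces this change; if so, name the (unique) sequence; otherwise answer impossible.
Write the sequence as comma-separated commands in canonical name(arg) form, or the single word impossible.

key: (0,2) unchanged — the single command moves nothing
start: (0, 2) facing S
t=1 turn(right) ⇒ (0, 2) facing W
no rival 1-sequence matches.

turn(right)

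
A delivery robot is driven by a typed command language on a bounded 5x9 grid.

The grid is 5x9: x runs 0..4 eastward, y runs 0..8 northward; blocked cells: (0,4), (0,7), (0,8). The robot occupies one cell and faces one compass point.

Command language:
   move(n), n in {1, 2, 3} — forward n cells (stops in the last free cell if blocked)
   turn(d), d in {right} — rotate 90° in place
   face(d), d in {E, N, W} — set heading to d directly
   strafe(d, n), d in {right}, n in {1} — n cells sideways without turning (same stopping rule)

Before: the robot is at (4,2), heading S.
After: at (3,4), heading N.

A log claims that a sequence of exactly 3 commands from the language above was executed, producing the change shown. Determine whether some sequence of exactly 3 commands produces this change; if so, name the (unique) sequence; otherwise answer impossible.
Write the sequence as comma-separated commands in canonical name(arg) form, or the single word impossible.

key: running move(2) before strafe(right, 1) would end elsewhere — order is forced
begin: at (4,2), heading S
1. strafe(right, 1) → at (3,2), heading S
2. face(N) → at (3,2), heading N
3. move(2) → at (3,4), heading N
all 512 alternatives checked — unique.

strafe(right, 1), face(N), move(2)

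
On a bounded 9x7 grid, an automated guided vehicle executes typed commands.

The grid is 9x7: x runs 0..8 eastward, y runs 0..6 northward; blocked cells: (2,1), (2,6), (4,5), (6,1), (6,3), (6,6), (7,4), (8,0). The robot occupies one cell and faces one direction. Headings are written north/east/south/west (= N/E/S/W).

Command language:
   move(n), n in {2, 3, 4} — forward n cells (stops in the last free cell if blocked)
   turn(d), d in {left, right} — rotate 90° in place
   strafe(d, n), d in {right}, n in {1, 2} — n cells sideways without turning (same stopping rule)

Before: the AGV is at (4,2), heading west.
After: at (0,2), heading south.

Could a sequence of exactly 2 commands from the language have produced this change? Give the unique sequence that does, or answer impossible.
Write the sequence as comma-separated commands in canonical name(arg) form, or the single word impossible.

key: cell and facing (now S) both changed — the 2 commands mix motion and turning
t0: at (4,2), heading west
1. move(4) → at (0,2), heading west
2. turn(left) → at (0,2), heading south
uniquely the one of 49 2-step routes that fits.

move(4), turn(left)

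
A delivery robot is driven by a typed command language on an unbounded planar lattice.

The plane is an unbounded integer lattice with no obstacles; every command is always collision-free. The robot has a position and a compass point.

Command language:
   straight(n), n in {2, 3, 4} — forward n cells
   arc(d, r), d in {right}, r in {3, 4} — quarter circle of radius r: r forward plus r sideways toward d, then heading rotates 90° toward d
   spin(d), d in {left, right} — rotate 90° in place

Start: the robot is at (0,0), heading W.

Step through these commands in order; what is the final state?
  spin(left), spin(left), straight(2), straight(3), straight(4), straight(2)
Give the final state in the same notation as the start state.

t0: at (0,0), heading W
[1] after spin(left): at (0,0), heading S
[2] after spin(left): at (0,0), heading E
[3] after straight(2): at (2,0), heading E
[4] after straight(3): at (5,0), heading E
[5] after straight(4): at (9,0), heading E
[6] after straight(2): at (11,0), heading E

at (11,0), heading E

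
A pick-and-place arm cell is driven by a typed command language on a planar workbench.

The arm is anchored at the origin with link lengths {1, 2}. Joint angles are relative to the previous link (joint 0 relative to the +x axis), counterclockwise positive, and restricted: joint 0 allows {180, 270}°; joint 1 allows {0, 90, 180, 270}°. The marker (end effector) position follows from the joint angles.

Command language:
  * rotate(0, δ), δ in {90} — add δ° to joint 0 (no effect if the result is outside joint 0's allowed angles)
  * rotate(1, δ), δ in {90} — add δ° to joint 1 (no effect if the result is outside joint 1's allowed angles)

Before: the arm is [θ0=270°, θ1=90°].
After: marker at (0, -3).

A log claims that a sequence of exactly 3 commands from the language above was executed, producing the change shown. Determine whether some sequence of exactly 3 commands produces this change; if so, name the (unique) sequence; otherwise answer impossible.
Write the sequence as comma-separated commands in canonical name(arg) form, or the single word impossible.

initial: [θ0=270°, θ1=90°]
step 1 (rotate(1, 90)): [θ0=270°, θ1=180°]
step 2 (rotate(1, 90)): [θ0=270°, θ1=270°]
step 3 (rotate(1, 90)): [θ0=270°, θ1=0°]
all 8 alternatives checked — unique.

rotate(1, 90), rotate(1, 90), rotate(1, 90)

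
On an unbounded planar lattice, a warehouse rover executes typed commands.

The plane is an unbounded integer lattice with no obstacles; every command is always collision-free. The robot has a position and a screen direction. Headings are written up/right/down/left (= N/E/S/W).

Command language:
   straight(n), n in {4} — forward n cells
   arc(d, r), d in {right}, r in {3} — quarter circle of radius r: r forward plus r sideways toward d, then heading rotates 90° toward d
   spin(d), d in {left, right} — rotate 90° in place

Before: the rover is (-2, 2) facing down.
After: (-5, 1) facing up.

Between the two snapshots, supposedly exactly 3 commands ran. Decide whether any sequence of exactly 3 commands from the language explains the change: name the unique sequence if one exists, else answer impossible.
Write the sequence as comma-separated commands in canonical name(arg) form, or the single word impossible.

key: cell and facing (now N) both changed — the 3 commands mix motion and turning
from: (-2, 2) facing down
1. straight(4) → (-2, -2) facing down
2. spin(right) → (-2, -2) facing left
3. arc(right, 3) → (-5, 1) facing up
uniquely the one of 64 3-step routes that fits.

straight(4), spin(right), arc(right, 3)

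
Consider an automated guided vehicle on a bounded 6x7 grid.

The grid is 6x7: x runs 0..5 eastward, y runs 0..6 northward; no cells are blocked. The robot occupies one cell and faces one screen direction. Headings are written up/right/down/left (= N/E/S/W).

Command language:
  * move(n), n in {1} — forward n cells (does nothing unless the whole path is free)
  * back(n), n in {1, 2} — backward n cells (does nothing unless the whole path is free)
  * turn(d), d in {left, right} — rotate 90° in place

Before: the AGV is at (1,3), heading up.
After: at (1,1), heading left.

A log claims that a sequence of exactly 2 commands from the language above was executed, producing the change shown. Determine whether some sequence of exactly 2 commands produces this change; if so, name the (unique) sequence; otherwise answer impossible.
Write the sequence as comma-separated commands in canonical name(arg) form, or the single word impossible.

key: position moved to (1,1) AND the heading swung to W — translation plus rotation needed
t0: at (1,3), heading up
step 1 (back(2)): at (1,1), heading up
step 2 (turn(left)): at (1,1), heading left
no rival 2-sequence matches.

back(2), turn(left)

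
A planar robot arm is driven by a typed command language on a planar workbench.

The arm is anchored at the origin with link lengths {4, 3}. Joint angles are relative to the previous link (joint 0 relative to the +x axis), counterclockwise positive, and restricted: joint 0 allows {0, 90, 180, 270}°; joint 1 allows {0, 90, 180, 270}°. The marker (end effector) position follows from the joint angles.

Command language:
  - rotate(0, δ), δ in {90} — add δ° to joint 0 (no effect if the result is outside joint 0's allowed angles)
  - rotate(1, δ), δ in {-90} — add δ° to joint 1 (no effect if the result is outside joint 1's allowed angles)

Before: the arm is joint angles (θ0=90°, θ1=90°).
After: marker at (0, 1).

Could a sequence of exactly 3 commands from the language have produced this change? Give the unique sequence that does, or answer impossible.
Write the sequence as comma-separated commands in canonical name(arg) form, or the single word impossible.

rotate(1, -90), rotate(1, -90), rotate(1, -90)

start: joint angles (θ0=90°, θ1=90°)
t=1 rotate(1, -90) ⇒ joint angles (θ0=90°, θ1=0°)
t=2 rotate(1, -90) ⇒ joint angles (θ0=90°, θ1=270°)
t=3 rotate(1, -90) ⇒ joint angles (θ0=90°, θ1=180°)
all 8 alternatives checked — unique.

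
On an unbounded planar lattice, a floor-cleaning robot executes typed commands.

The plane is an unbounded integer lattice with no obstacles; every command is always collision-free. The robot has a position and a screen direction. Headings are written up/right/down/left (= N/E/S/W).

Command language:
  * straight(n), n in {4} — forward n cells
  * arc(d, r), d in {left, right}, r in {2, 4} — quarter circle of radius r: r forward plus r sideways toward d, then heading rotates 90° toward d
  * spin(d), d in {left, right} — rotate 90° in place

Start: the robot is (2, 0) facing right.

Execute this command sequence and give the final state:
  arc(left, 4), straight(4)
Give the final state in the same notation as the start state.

(6, 8) facing up

initial: (2, 0) facing right
step 1 (arc(left, 4)): (6, 4) facing up
step 2 (straight(4)): (6, 8) facing up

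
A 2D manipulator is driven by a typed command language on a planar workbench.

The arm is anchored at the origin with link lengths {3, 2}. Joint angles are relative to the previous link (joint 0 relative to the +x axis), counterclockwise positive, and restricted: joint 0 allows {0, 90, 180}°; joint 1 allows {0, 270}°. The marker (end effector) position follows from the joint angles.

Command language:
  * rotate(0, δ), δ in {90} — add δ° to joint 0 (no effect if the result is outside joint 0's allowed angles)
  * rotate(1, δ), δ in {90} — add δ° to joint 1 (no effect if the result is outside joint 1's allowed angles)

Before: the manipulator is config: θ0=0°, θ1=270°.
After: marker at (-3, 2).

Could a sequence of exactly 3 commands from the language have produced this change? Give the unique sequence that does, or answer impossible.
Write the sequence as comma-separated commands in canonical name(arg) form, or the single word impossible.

initial: config: θ0=0°, θ1=270°
t=1 rotate(0, 90) ⇒ config: θ0=90°, θ1=270°
t=2 rotate(0, 90) ⇒ config: θ0=180°, θ1=270°
t=3 rotate(0, 90) ⇒ config: θ0=180°, θ1=270°
no rival 3-sequence matches.

rotate(0, 90), rotate(0, 90), rotate(0, 90)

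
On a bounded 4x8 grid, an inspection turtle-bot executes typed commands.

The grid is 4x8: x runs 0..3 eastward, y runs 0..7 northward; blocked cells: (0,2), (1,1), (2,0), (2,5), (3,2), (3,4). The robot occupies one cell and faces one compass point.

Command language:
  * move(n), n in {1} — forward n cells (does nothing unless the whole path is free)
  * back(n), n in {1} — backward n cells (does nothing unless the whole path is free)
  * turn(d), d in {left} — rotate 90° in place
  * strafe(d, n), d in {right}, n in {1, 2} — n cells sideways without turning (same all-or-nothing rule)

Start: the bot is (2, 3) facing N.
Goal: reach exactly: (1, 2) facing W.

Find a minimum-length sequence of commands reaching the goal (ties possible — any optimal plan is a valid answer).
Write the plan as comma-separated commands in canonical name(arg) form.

from: (2, 3) facing N
step 1 (back(1)): (2, 2) facing N
step 2 (turn(left)): (2, 2) facing W
step 3 (move(1)): (1, 2) facing W
no 2-step plan works, so 3 is optimal.

back(1), turn(left), move(1)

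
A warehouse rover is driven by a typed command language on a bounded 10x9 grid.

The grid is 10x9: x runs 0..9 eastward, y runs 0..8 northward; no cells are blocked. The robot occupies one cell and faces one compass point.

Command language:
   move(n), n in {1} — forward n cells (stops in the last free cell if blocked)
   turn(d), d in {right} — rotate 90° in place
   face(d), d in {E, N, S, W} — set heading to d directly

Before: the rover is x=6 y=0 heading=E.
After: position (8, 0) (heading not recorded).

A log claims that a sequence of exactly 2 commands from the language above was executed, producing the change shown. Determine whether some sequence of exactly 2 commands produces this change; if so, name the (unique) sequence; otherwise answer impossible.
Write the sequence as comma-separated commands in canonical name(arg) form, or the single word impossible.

initial: x=6 y=0 heading=E
[1] after move(1): x=7 y=0 heading=E
[2] after move(1): x=8 y=0 heading=E
all 36 alternatives checked — unique.

move(1), move(1)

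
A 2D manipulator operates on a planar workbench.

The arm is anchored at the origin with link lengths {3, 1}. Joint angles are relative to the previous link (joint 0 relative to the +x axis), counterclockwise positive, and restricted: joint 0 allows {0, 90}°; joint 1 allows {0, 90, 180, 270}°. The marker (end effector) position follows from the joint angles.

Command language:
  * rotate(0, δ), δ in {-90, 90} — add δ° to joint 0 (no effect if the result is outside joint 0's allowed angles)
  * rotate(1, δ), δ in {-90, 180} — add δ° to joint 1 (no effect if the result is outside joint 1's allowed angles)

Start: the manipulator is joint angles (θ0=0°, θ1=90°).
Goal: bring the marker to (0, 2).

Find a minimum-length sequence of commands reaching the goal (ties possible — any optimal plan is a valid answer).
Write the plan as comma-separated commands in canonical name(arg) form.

rotate(1, 180), rotate(1, -90), rotate(0, 90)

initial: joint angles (θ0=0°, θ1=90°)
t=1 rotate(1, 180) ⇒ joint angles (θ0=0°, θ1=270°)
t=2 rotate(1, -90) ⇒ joint angles (θ0=0°, θ1=180°)
t=3 rotate(0, 90) ⇒ joint angles (θ0=90°, θ1=180°)
nothing shorter than 3 reaches the goal.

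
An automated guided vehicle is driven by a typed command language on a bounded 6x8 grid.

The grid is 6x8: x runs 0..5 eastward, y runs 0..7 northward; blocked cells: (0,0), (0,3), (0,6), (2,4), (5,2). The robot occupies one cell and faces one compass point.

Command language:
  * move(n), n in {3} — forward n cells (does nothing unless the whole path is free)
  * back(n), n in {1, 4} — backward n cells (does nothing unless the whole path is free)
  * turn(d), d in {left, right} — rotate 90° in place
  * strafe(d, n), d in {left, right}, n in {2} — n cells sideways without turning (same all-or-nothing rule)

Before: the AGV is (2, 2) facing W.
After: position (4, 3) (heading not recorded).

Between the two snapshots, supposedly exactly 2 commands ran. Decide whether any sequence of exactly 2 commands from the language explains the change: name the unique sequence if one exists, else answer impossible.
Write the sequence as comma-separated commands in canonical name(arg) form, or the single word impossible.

impossible

every 2-command combo misses the target.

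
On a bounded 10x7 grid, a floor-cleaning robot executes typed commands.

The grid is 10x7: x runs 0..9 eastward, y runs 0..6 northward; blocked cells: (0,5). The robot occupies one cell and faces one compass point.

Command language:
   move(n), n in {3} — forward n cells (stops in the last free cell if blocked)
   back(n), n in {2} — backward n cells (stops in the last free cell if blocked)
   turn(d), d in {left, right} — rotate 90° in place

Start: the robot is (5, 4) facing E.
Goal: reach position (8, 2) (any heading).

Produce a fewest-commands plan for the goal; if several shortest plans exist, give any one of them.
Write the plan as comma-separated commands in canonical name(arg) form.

begin: (5, 4) facing E
t=1 move(3) ⇒ (8, 4) facing E
t=2 turn(left) ⇒ (8, 4) facing N
t=3 back(2) ⇒ (8, 2) facing N
shorter routes all fall short; 3 is best.

move(3), turn(left), back(2)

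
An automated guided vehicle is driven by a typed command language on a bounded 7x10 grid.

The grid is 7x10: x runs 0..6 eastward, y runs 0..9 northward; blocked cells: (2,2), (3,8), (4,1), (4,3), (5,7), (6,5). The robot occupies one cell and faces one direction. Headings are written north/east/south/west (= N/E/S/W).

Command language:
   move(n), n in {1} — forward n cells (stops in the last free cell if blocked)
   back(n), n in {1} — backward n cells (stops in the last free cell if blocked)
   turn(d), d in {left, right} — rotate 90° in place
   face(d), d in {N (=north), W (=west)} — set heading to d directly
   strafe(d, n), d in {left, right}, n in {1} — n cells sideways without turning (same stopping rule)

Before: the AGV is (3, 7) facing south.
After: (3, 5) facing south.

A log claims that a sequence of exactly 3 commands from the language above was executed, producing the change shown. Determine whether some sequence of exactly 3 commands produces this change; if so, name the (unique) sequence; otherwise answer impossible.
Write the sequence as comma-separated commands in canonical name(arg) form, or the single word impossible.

key: order matters: swapping back(1) and move(1) lands elsewhere
begin: (3, 7) facing south
[1] after back(1): (3, 7) facing south
[2] after move(1): (3, 6) facing south
[3] after move(1): (3, 5) facing south
uniquely the one of 512 3-step routes that fits.

back(1), move(1), move(1)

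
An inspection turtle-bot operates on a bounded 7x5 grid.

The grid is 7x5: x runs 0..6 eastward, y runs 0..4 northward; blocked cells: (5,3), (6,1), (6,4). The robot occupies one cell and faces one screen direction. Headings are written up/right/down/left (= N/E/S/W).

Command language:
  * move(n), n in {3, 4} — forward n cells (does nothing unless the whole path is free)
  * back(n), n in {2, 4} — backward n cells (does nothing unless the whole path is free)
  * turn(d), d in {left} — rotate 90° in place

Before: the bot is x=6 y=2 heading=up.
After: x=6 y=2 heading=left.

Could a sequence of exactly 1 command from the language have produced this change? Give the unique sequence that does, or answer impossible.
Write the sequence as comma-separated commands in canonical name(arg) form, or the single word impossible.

key: (6,2) unchanged — the single command moves nothing
from: x=6 y=2 heading=up
t=1 turn(left) ⇒ x=6 y=2 heading=left
no other 1-command option fits: unique.

turn(left)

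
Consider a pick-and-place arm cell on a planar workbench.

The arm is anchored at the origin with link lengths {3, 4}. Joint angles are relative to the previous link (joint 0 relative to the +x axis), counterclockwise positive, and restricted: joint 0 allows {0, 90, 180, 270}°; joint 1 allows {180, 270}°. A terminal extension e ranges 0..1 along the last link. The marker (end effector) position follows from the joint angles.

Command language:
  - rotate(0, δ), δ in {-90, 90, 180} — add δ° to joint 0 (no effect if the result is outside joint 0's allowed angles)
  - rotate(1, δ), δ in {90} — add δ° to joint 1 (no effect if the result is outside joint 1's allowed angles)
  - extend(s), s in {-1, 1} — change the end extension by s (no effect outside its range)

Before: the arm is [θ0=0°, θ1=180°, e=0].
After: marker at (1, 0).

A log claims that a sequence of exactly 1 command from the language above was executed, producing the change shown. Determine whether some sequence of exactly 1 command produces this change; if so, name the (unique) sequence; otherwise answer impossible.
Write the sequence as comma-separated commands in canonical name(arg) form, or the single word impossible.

t0: [θ0=0°, θ1=180°, e=0]
step 1 (rotate(0, 180)): [θ0=180°, θ1=180°, e=0]
no rival 1-sequence matches.

rotate(0, 180)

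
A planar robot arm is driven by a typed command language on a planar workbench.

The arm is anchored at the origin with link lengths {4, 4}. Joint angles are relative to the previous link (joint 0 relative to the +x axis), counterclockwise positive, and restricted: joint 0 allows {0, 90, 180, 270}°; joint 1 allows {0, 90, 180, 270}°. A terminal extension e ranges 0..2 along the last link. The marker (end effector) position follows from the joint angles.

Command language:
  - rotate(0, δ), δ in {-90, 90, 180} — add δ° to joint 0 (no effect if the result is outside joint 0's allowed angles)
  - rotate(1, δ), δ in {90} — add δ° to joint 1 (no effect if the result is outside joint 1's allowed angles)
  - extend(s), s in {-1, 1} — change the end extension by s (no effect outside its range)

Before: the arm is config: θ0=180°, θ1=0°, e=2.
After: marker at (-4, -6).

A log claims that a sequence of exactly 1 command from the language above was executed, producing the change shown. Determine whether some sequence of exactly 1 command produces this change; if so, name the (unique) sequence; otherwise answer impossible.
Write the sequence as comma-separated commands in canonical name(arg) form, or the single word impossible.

rotate(1, 90)

from: config: θ0=180°, θ1=0°, e=2
[1] after rotate(1, 90): config: θ0=180°, θ1=90°, e=2
no other 1-command option fits: unique.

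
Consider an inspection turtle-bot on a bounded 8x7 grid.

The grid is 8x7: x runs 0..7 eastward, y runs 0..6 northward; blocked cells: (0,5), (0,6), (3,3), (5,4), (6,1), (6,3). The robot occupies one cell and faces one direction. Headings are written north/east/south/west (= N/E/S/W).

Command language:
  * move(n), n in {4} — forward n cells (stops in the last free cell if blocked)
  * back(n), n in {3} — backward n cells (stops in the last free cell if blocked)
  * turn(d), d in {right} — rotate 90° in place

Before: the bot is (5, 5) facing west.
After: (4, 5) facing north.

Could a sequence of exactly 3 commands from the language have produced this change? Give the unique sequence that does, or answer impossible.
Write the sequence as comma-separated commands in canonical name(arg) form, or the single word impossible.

move(4), back(3), turn(right)

key: running turn(right) before move(4) would end elsewhere — order is forced
t0: (5, 5) facing west
1. move(4) → (1, 5) facing west
2. back(3) → (4, 5) facing west
3. turn(right) → (4, 5) facing north
uniquely the one of 27 3-step routes that fits.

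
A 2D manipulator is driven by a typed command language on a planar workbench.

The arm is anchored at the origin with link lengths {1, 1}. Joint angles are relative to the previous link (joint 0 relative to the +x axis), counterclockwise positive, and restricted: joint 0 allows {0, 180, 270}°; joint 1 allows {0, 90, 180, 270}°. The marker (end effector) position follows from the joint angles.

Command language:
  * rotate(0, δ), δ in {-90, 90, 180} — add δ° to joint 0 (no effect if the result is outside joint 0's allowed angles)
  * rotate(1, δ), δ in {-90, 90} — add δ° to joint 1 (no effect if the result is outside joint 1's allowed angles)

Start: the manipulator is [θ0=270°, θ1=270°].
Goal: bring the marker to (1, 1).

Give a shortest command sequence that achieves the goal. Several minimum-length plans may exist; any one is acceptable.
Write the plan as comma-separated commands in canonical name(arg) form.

rotate(0, 90), rotate(1, 90), rotate(1, 90)

t0: [θ0=270°, θ1=270°]
1. rotate(0, 90) → [θ0=0°, θ1=270°]
2. rotate(1, 90) → [θ0=0°, θ1=0°]
3. rotate(1, 90) → [θ0=0°, θ1=90°]
no 2-step plan works, so 3 is optimal.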